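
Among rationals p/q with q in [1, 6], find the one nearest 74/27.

11/4

Expand x = 74/27 as a continued fraction with the Euclidean algorithm:
  74 = 2*27 + 20, so a_0 = 2.
  27 = 1*20 + 7, so a_1 = 1.
  20 = 2*7 + 6, so a_2 = 2.
  7 = 1*6 + 1, so a_3 = 1.
  6 = 6*1 + 0, so a_4 = 6.
so x = [2; 1, 2, 1, 6].
Convergents (p_i = a_i*p_{i-1} + p_{i-2}, q_i = a_i*q_{i-1} + q_{i-2} with p_{-2}=0, p_{-1}=1, q_{-2}=1, q_{-1}=0), until the denominator exceeds 6:
  i=0: a_0=2, p_0 = 2*1 + 0 = 2, q_0 = 2*0 + 1 = 1.
  i=1: a_1=1, p_1 = 1*2 + 1 = 3, q_1 = 1*1 + 0 = 1.
  i=2: a_2=2, p_2 = 2*3 + 2 = 8, q_2 = 2*1 + 1 = 3.
  i=3: a_3=1, p_3 = 1*8 + 3 = 11, q_3 = 1*3 + 1 = 4.
  i=4: a_4=6, p_4 = 6*11 + 8 = 74, q_4 = 6*4 + 3 = 27.
q_4 = 27 > 6, so the last convergent with denominator <= 6 is p_3/q_3 = 11/4.
The closest fraction with denominator <= 6 is either p_3/q_3 or the intermediate fraction (k*p_3 + p_2)/(k*q_3 + q_2) with the largest k >= 1 whose denominator stays <= 6; these approach x as k grows, and every other convergent or intermediate fraction in range is farther away.
Largest k: floor((6 - q_2)/q_3) = floor((6 - 3)/4) = 0.
Since k = 0, no intermediate fraction beyond p_3/q_3 has denominator <= 6, so the convergent 11/4 is the closest (its error is |74*4 - 11*27|/(27*4) = 1/108).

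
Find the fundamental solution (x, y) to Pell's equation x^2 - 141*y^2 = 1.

(x, y) = (95, 8)

First expand sqrt(141) as a continued fraction. With x_i = (sqrt(141) + m_i)/d_i and (m_0, d_0) = (0, 1): a_0 = floor(sqrt(141)) = 11, since 11^2 = 121 <= 141 < 144 = 12^2.
Iterate m_{i+1} = d_i*a_i - m_i, d_{i+1} = (141 - m_{i+1}^2)/d_i, a_{i+1} = floor((a_0 + m_{i+1})/d_{i+1}):
  m_1 = 1*11 - 0 = 11, d_1 = (141 - 11^2)/1 = 20/1 = 20, a_1 = floor((11 + 11)/20) = 1.
  m_2 = 20*1 - 11 = 9, d_2 = (141 - 9^2)/20 = 60/20 = 3, a_2 = floor((11 + 9)/3) = 6.
  m_3 = 3*6 - 9 = 9, d_3 = (141 - 9^2)/3 = 60/3 = 20, a_3 = floor((11 + 9)/20) = 1.
  m_4 = 20*1 - 9 = 11, d_4 = (141 - 11^2)/20 = 20/20 = 1, a_4 = floor((11 + 11)/1) = 22.
  m_5 = 1*22 - 11 = 11, d_5 = (141 - 11^2)/1 = 20/1 = 20: (m_5, d_5) = (m_1, d_1) = (11, 20), so from here the quotients repeat a_1, ..., a_4; the period length is 4.
So sqrt(141) = [11; (1, 6, 1, 22)] with period length k = 4.
k is even, so the fundamental solution of x^2 - 141y^2 = 1 is (p_{k-1}, q_{k-1}) = (p_3, q_3); compute convergents through index 3.
Convergents (p_i = a_i*p_{i-1} + p_{i-2}, q_i = a_i*q_{i-1} + q_{i-2} with p_{-2}=0, p_{-1}=1, q_{-2}=1, q_{-1}=0):
  i=0: a_0=11, p_0 = 11*1 + 0 = 11, q_0 = 11*0 + 1 = 1.
  i=1: a_1=1, p_1 = 1*11 + 1 = 12, q_1 = 1*1 + 0 = 1.
  i=2: a_2=6, p_2 = 6*12 + 11 = 83, q_2 = 6*1 + 1 = 7.
  i=3: a_3=1, p_3 = 1*83 + 12 = 95, q_3 = 1*7 + 1 = 8.
Check: 95^2 - 141*8^2 = 9025 - 9024 = 1, so (x, y) = (95, 8) solves the equation, and by the theorem it is the least positive solution.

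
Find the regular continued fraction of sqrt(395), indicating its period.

Write x_i = (sqrt(395) + m_i)/d_i with (m_0, d_0) = (0, 1). a_0 = floor(sqrt(395)) = 19, since 19^2 = 361 <= 395 < 400 = 20^2.
Iterate m_{i+1} = d_i*a_i - m_i, d_{i+1} = (395 - m_{i+1}^2)/d_i, a_{i+1} = floor((a_0 + m_{i+1})/d_{i+1}):
  m_1 = 1*19 - 0 = 19, d_1 = (395 - 19^2)/1 = 34/1 = 34, a_1 = floor((19 + 19)/34) = 1.
  m_2 = 34*1 - 19 = 15, d_2 = (395 - 15^2)/34 = 170/34 = 5, a_2 = floor((19 + 15)/5) = 6.
  m_3 = 5*6 - 15 = 15, d_3 = (395 - 15^2)/5 = 170/5 = 34, a_3 = floor((19 + 15)/34) = 1.
  m_4 = 34*1 - 15 = 19, d_4 = (395 - 19^2)/34 = 34/34 = 1, a_4 = floor((19 + 19)/1) = 38.
  m_5 = 1*38 - 19 = 19, d_5 = (395 - 19^2)/1 = 34/1 = 34: (m_5, d_5) = (m_1, d_1) = (19, 34), so from here the quotients repeat a_1, ..., a_4; the period length is 4.
Hence the expansion of sqrt(395) is a_0 = 19 followed by the repeating block 1, 6, 1, 38 (period 4).

[19; (1, 6, 1, 38)]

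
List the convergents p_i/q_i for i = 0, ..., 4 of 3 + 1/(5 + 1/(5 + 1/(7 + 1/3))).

3/1, 16/5, 83/26, 597/187, 1874/587

Using the convergent recurrence p_i = a_i*p_{i-1} + p_{i-2}, q_i = a_i*q_{i-1} + q_{i-2} with p_{-2}=0, p_{-1}=1, q_{-2}=1, q_{-1}=0:
  i=0: a_0=3, p_0 = 3*1 + 0 = 3, q_0 = 3*0 + 1 = 1.
  i=1: a_1=5, p_1 = 5*3 + 1 = 16, q_1 = 5*1 + 0 = 5.
  i=2: a_2=5, p_2 = 5*16 + 3 = 83, q_2 = 5*5 + 1 = 26.
  i=3: a_3=7, p_3 = 7*83 + 16 = 597, q_3 = 7*26 + 5 = 187.
  i=4: a_4=3, p_4 = 3*597 + 83 = 1874, q_4 = 3*187 + 26 = 587.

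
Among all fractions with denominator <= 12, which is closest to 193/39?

59/12

Expand x = 193/39 as a continued fraction with the Euclidean algorithm:
  193 = 4*39 + 37, so a_0 = 4.
  39 = 1*37 + 2, so a_1 = 1.
  37 = 18*2 + 1, so a_2 = 18.
  2 = 2*1 + 0, so a_3 = 2.
so x = [4; 1, 18, 2].
Convergents (p_i = a_i*p_{i-1} + p_{i-2}, q_i = a_i*q_{i-1} + q_{i-2} with p_{-2}=0, p_{-1}=1, q_{-2}=1, q_{-1}=0), until the denominator exceeds 12:
  i=0: a_0=4, p_0 = 4*1 + 0 = 4, q_0 = 4*0 + 1 = 1.
  i=1: a_1=1, p_1 = 1*4 + 1 = 5, q_1 = 1*1 + 0 = 1.
  i=2: a_2=18, p_2 = 18*5 + 4 = 94, q_2 = 18*1 + 1 = 19.
q_2 = 19 > 12, so the last convergent with denominator <= 12 is p_1/q_1 = 5/1.
The closest fraction with denominator <= 12 is either p_1/q_1 or the intermediate fraction (k*p_1 + p_0)/(k*q_1 + q_0) with the largest k >= 1 whose denominator stays <= 12; these approach x as k grows, and every other convergent or intermediate fraction in range is farther away.
Largest k: floor((12 - q_0)/q_1) = floor((12 - 1)/1) = 11.
That gives (11*5 + 4)/(11*1 + 1) = 59/12.
Compare the errors: |x - 5/1| = |193*1 - 5*39|/(39*1) = 2/39, and |x - 59/12| = |193*12 - 59*39|/(39*12) = 15/468.
Cross-multiplying, 15*39 = 585 < 936 = 2*468, so 15/468 is smaller: the intermediate fraction 59/12 is closer to x than 5/1.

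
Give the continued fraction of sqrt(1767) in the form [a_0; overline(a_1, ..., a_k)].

[42; overline(28, 84)]

Write x_i = (sqrt(1767) + m_i)/d_i with (m_0, d_0) = (0, 1). a_0 = floor(sqrt(1767)) = 42, since 42^2 = 1764 <= 1767 < 1849 = 43^2.
Iterate m_{i+1} = d_i*a_i - m_i, d_{i+1} = (1767 - m_{i+1}^2)/d_i, a_{i+1} = floor((a_0 + m_{i+1})/d_{i+1}):
  m_1 = 1*42 - 0 = 42, d_1 = (1767 - 42^2)/1 = 3/1 = 3, a_1 = floor((42 + 42)/3) = 28.
  m_2 = 3*28 - 42 = 42, d_2 = (1767 - 42^2)/3 = 3/3 = 1, a_2 = floor((42 + 42)/1) = 84.
  m_3 = 1*84 - 42 = 42, d_3 = (1767 - 42^2)/1 = 3/1 = 3: (m_3, d_3) = (m_1, d_1) = (42, 3), so from here the quotients repeat a_1, a_2; the period length is 2.
Hence the expansion of sqrt(1767) is a_0 = 42 followed by the repeating block 28, 84 (period 2).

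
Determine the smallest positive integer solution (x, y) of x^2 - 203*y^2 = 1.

First expand sqrt(203) as a continued fraction. With x_i = (sqrt(203) + m_i)/d_i and (m_0, d_0) = (0, 1): a_0 = floor(sqrt(203)) = 14, since 14^2 = 196 <= 203 < 225 = 15^2.
Iterate m_{i+1} = d_i*a_i - m_i, d_{i+1} = (203 - m_{i+1}^2)/d_i, a_{i+1} = floor((a_0 + m_{i+1})/d_{i+1}):
  m_1 = 1*14 - 0 = 14, d_1 = (203 - 14^2)/1 = 7/1 = 7, a_1 = floor((14 + 14)/7) = 4.
  m_2 = 7*4 - 14 = 14, d_2 = (203 - 14^2)/7 = 7/7 = 1, a_2 = floor((14 + 14)/1) = 28.
  m_3 = 1*28 - 14 = 14, d_3 = (203 - 14^2)/1 = 7/1 = 7: (m_3, d_3) = (m_1, d_1) = (14, 7), so from here the quotients repeat a_1, a_2; the period length is 2.
So sqrt(203) = [14; (4, 28)] with period length k = 2.
k is even, so the fundamental solution of x^2 - 203y^2 = 1 is (p_{k-1}, q_{k-1}) = (p_1, q_1); compute convergents through index 1.
Convergents (p_i = a_i*p_{i-1} + p_{i-2}, q_i = a_i*q_{i-1} + q_{i-2} with p_{-2}=0, p_{-1}=1, q_{-2}=1, q_{-1}=0):
  i=0: a_0=14, p_0 = 14*1 + 0 = 14, q_0 = 14*0 + 1 = 1.
  i=1: a_1=4, p_1 = 4*14 + 1 = 57, q_1 = 4*1 + 0 = 4.
Check: 57^2 - 203*4^2 = 3249 - 3248 = 1, so (x, y) = (57, 4) solves the equation, and by the theorem it is the least positive solution.

(x, y) = (57, 4)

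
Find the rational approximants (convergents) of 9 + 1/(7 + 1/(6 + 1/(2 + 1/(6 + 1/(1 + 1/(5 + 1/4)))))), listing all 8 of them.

9/1, 64/7, 393/43, 850/93, 5493/601, 6343/694, 37208/4071, 155175/16978

Using the convergent recurrence p_i = a_i*p_{i-1} + p_{i-2}, q_i = a_i*q_{i-1} + q_{i-2} with p_{-2}=0, p_{-1}=1, q_{-2}=1, q_{-1}=0:
  i=0: a_0=9, p_0 = 9*1 + 0 = 9, q_0 = 9*0 + 1 = 1.
  i=1: a_1=7, p_1 = 7*9 + 1 = 64, q_1 = 7*1 + 0 = 7.
  i=2: a_2=6, p_2 = 6*64 + 9 = 393, q_2 = 6*7 + 1 = 43.
  i=3: a_3=2, p_3 = 2*393 + 64 = 850, q_3 = 2*43 + 7 = 93.
  i=4: a_4=6, p_4 = 6*850 + 393 = 5493, q_4 = 6*93 + 43 = 601.
  i=5: a_5=1, p_5 = 1*5493 + 850 = 6343, q_5 = 1*601 + 93 = 694.
  i=6: a_6=5, p_6 = 5*6343 + 5493 = 37208, q_6 = 5*694 + 601 = 4071.
  i=7: a_7=4, p_7 = 4*37208 + 6343 = 155175, q_7 = 4*4071 + 694 = 16978.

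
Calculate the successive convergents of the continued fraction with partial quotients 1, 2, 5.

1/1, 3/2, 16/11

Using the convergent recurrence p_i = a_i*p_{i-1} + p_{i-2}, q_i = a_i*q_{i-1} + q_{i-2} with p_{-2}=0, p_{-1}=1, q_{-2}=1, q_{-1}=0:
  i=0: a_0=1, p_0 = 1*1 + 0 = 1, q_0 = 1*0 + 1 = 1.
  i=1: a_1=2, p_1 = 2*1 + 1 = 3, q_1 = 2*1 + 0 = 2.
  i=2: a_2=5, p_2 = 5*3 + 1 = 16, q_2 = 5*2 + 1 = 11.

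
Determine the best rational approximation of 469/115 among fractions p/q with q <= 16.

53/13

Expand x = 469/115 as a continued fraction with the Euclidean algorithm:
  469 = 4*115 + 9, so a_0 = 4.
  115 = 12*9 + 7, so a_1 = 12.
  9 = 1*7 + 2, so a_2 = 1.
  7 = 3*2 + 1, so a_3 = 3.
  2 = 2*1 + 0, so a_4 = 2.
so x = [4; 12, 1, 3, 2].
Convergents (p_i = a_i*p_{i-1} + p_{i-2}, q_i = a_i*q_{i-1} + q_{i-2} with p_{-2}=0, p_{-1}=1, q_{-2}=1, q_{-1}=0), until the denominator exceeds 16:
  i=0: a_0=4, p_0 = 4*1 + 0 = 4, q_0 = 4*0 + 1 = 1.
  i=1: a_1=12, p_1 = 12*4 + 1 = 49, q_1 = 12*1 + 0 = 12.
  i=2: a_2=1, p_2 = 1*49 + 4 = 53, q_2 = 1*12 + 1 = 13.
  i=3: a_3=3, p_3 = 3*53 + 49 = 208, q_3 = 3*13 + 12 = 51.
q_3 = 51 > 16, so the last convergent with denominator <= 16 is p_2/q_2 = 53/13.
The closest fraction with denominator <= 16 is either p_2/q_2 or the intermediate fraction (k*p_2 + p_1)/(k*q_2 + q_1) with the largest k >= 1 whose denominator stays <= 16; these approach x as k grows, and every other convergent or intermediate fraction in range is farther away.
Largest k: floor((16 - q_1)/q_2) = floor((16 - 12)/13) = 0.
Since k = 0, no intermediate fraction beyond p_2/q_2 has denominator <= 16, so the convergent 53/13 is the closest (its error is |469*13 - 53*115|/(115*13) = 2/1495).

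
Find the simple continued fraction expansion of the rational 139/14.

Run the Euclidean algorithm on 139 and 14; the successive quotients are the partial quotients a_0, a_1, ... (each step inverts the fractional part left over by the previous one):
  139 = 9*14 + 13, so a_0 = 9.
  14 = 1*13 + 1, so a_1 = 1.
  13 = 13*1 + 0, so a_2 = 13.
The remainder reaches 0 after 3 divisions, so the expansion has 3 partial quotients, read off in order.

[9; 1, 13]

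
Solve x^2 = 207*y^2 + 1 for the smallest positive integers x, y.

First expand sqrt(207) as a continued fraction. With x_i = (sqrt(207) + m_i)/d_i and (m_0, d_0) = (0, 1): a_0 = floor(sqrt(207)) = 14, since 14^2 = 196 <= 207 < 225 = 15^2.
Iterate m_{i+1} = d_i*a_i - m_i, d_{i+1} = (207 - m_{i+1}^2)/d_i, a_{i+1} = floor((a_0 + m_{i+1})/d_{i+1}):
  m_1 = 1*14 - 0 = 14, d_1 = (207 - 14^2)/1 = 11/1 = 11, a_1 = floor((14 + 14)/11) = 2.
  m_2 = 11*2 - 14 = 8, d_2 = (207 - 8^2)/11 = 143/11 = 13, a_2 = floor((14 + 8)/13) = 1.
  m_3 = 13*1 - 8 = 5, d_3 = (207 - 5^2)/13 = 182/13 = 14, a_3 = floor((14 + 5)/14) = 1.
  m_4 = 14*1 - 5 = 9, d_4 = (207 - 9^2)/14 = 126/14 = 9, a_4 = floor((14 + 9)/9) = 2.
  m_5 = 9*2 - 9 = 9, d_5 = (207 - 9^2)/9 = 126/9 = 14, a_5 = floor((14 + 9)/14) = 1.
  m_6 = 14*1 - 9 = 5, d_6 = (207 - 5^2)/14 = 182/14 = 13, a_6 = floor((14 + 5)/13) = 1.
  m_7 = 13*1 - 5 = 8, d_7 = (207 - 8^2)/13 = 143/13 = 11, a_7 = floor((14 + 8)/11) = 2.
  m_8 = 11*2 - 8 = 14, d_8 = (207 - 14^2)/11 = 11/11 = 1, a_8 = floor((14 + 14)/1) = 28.
  m_9 = 1*28 - 14 = 14, d_9 = (207 - 14^2)/1 = 11/1 = 11: (m_9, d_9) = (m_1, d_1) = (14, 11), so from here the quotients repeat a_1, ..., a_8; the period length is 8.
So sqrt(207) = [14; (2, 1, 1, 2, 1, 1, 2, 28)] with period length k = 8.
k is even, so the fundamental solution of x^2 - 207y^2 = 1 is (p_{k-1}, q_{k-1}) = (p_7, q_7); compute convergents through index 7.
Convergents (p_i = a_i*p_{i-1} + p_{i-2}, q_i = a_i*q_{i-1} + q_{i-2} with p_{-2}=0, p_{-1}=1, q_{-2}=1, q_{-1}=0):
  i=0: a_0=14, p_0 = 14*1 + 0 = 14, q_0 = 14*0 + 1 = 1.
  i=1: a_1=2, p_1 = 2*14 + 1 = 29, q_1 = 2*1 + 0 = 2.
  i=2: a_2=1, p_2 = 1*29 + 14 = 43, q_2 = 1*2 + 1 = 3.
  i=3: a_3=1, p_3 = 1*43 + 29 = 72, q_3 = 1*3 + 2 = 5.
  i=4: a_4=2, p_4 = 2*72 + 43 = 187, q_4 = 2*5 + 3 = 13.
  i=5: a_5=1, p_5 = 1*187 + 72 = 259, q_5 = 1*13 + 5 = 18.
  i=6: a_6=1, p_6 = 1*259 + 187 = 446, q_6 = 1*18 + 13 = 31.
  i=7: a_7=2, p_7 = 2*446 + 259 = 1151, q_7 = 2*31 + 18 = 80.
Check: 1151^2 - 207*80^2 = 1324801 - 1324800 = 1, so (x, y) = (1151, 80) solves the equation, and by the theorem it is the least positive solution.

(x, y) = (1151, 80)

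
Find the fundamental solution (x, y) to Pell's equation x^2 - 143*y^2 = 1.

(x, y) = (12, 1)

First expand sqrt(143) as a continued fraction. With x_i = (sqrt(143) + m_i)/d_i and (m_0, d_0) = (0, 1): a_0 = floor(sqrt(143)) = 11, since 11^2 = 121 <= 143 < 144 = 12^2.
Iterate m_{i+1} = d_i*a_i - m_i, d_{i+1} = (143 - m_{i+1}^2)/d_i, a_{i+1} = floor((a_0 + m_{i+1})/d_{i+1}):
  m_1 = 1*11 - 0 = 11, d_1 = (143 - 11^2)/1 = 22/1 = 22, a_1 = floor((11 + 11)/22) = 1.
  m_2 = 22*1 - 11 = 11, d_2 = (143 - 11^2)/22 = 22/22 = 1, a_2 = floor((11 + 11)/1) = 22.
  m_3 = 1*22 - 11 = 11, d_3 = (143 - 11^2)/1 = 22/1 = 22: (m_3, d_3) = (m_1, d_1) = (11, 22), so from here the quotients repeat a_1, a_2; the period length is 2.
So sqrt(143) = [11; (1, 22)] with period length k = 2.
k is even, so the fundamental solution of x^2 - 143y^2 = 1 is (p_{k-1}, q_{k-1}) = (p_1, q_1); compute convergents through index 1.
Convergents (p_i = a_i*p_{i-1} + p_{i-2}, q_i = a_i*q_{i-1} + q_{i-2} with p_{-2}=0, p_{-1}=1, q_{-2}=1, q_{-1}=0):
  i=0: a_0=11, p_0 = 11*1 + 0 = 11, q_0 = 11*0 + 1 = 1.
  i=1: a_1=1, p_1 = 1*11 + 1 = 12, q_1 = 1*1 + 0 = 1.
Check: 12^2 - 143*1^2 = 144 - 143 = 1, so (x, y) = (12, 1) solves the equation, and by the theorem it is the least positive solution.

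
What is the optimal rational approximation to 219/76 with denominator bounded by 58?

121/42

Expand x = 219/76 as a continued fraction with the Euclidean algorithm:
  219 = 2*76 + 67, so a_0 = 2.
  76 = 1*67 + 9, so a_1 = 1.
  67 = 7*9 + 4, so a_2 = 7.
  9 = 2*4 + 1, so a_3 = 2.
  4 = 4*1 + 0, so a_4 = 4.
so x = [2; 1, 7, 2, 4].
Convergents (p_i = a_i*p_{i-1} + p_{i-2}, q_i = a_i*q_{i-1} + q_{i-2} with p_{-2}=0, p_{-1}=1, q_{-2}=1, q_{-1}=0), until the denominator exceeds 58:
  i=0: a_0=2, p_0 = 2*1 + 0 = 2, q_0 = 2*0 + 1 = 1.
  i=1: a_1=1, p_1 = 1*2 + 1 = 3, q_1 = 1*1 + 0 = 1.
  i=2: a_2=7, p_2 = 7*3 + 2 = 23, q_2 = 7*1 + 1 = 8.
  i=3: a_3=2, p_3 = 2*23 + 3 = 49, q_3 = 2*8 + 1 = 17.
  i=4: a_4=4, p_4 = 4*49 + 23 = 219, q_4 = 4*17 + 8 = 76.
q_4 = 76 > 58, so the last convergent with denominator <= 58 is p_3/q_3 = 49/17.
The closest fraction with denominator <= 58 is either p_3/q_3 or the intermediate fraction (k*p_3 + p_2)/(k*q_3 + q_2) with the largest k >= 1 whose denominator stays <= 58; these approach x as k grows, and every other convergent or intermediate fraction in range is farther away.
Largest k: floor((58 - q_2)/q_3) = floor((58 - 8)/17) = 2.
That gives (2*49 + 23)/(2*17 + 8) = 121/42.
Compare the errors: |x - 49/17| = |219*17 - 49*76|/(76*17) = 1/1292, and |x - 121/42| = |219*42 - 121*76|/(76*42) = 2/3192.
Cross-multiplying, 2*1292 = 2584 < 3192 = 1*3192, so 2/3192 is smaller: the intermediate fraction 121/42 is closer to x than 49/17.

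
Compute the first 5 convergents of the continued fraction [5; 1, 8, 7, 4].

Using the convergent recurrence p_i = a_i*p_{i-1} + p_{i-2}, q_i = a_i*q_{i-1} + q_{i-2} with p_{-2}=0, p_{-1}=1, q_{-2}=1, q_{-1}=0:
  i=0: a_0=5, p_0 = 5*1 + 0 = 5, q_0 = 5*0 + 1 = 1.
  i=1: a_1=1, p_1 = 1*5 + 1 = 6, q_1 = 1*1 + 0 = 1.
  i=2: a_2=8, p_2 = 8*6 + 5 = 53, q_2 = 8*1 + 1 = 9.
  i=3: a_3=7, p_3 = 7*53 + 6 = 377, q_3 = 7*9 + 1 = 64.
  i=4: a_4=4, p_4 = 4*377 + 53 = 1561, q_4 = 4*64 + 9 = 265.

5/1, 6/1, 53/9, 377/64, 1561/265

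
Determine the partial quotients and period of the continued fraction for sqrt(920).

Write x_i = (sqrt(920) + m_i)/d_i with (m_0, d_0) = (0, 1). a_0 = floor(sqrt(920)) = 30, since 30^2 = 900 <= 920 < 961 = 31^2.
Iterate m_{i+1} = d_i*a_i - m_i, d_{i+1} = (920 - m_{i+1}^2)/d_i, a_{i+1} = floor((a_0 + m_{i+1})/d_{i+1}):
  m_1 = 1*30 - 0 = 30, d_1 = (920 - 30^2)/1 = 20/1 = 20, a_1 = floor((30 + 30)/20) = 3.
  m_2 = 20*3 - 30 = 30, d_2 = (920 - 30^2)/20 = 20/20 = 1, a_2 = floor((30 + 30)/1) = 60.
  m_3 = 1*60 - 30 = 30, d_3 = (920 - 30^2)/1 = 20/1 = 20: (m_3, d_3) = (m_1, d_1) = (30, 20), so from here the quotients repeat a_1, a_2; the period length is 2.
Hence the expansion of sqrt(920) is a_0 = 30 followed by the repeating block 3, 60 (period 2).

[30; (3, 60)]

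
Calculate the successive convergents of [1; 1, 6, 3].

Using the convergent recurrence p_i = a_i*p_{i-1} + p_{i-2}, q_i = a_i*q_{i-1} + q_{i-2} with p_{-2}=0, p_{-1}=1, q_{-2}=1, q_{-1}=0:
  i=0: a_0=1, p_0 = 1*1 + 0 = 1, q_0 = 1*0 + 1 = 1.
  i=1: a_1=1, p_1 = 1*1 + 1 = 2, q_1 = 1*1 + 0 = 1.
  i=2: a_2=6, p_2 = 6*2 + 1 = 13, q_2 = 6*1 + 1 = 7.
  i=3: a_3=3, p_3 = 3*13 + 2 = 41, q_3 = 3*7 + 1 = 22.

1/1, 2/1, 13/7, 41/22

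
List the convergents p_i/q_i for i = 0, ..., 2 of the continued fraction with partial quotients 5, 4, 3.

5/1, 21/4, 68/13

Using the convergent recurrence p_i = a_i*p_{i-1} + p_{i-2}, q_i = a_i*q_{i-1} + q_{i-2} with p_{-2}=0, p_{-1}=1, q_{-2}=1, q_{-1}=0:
  i=0: a_0=5, p_0 = 5*1 + 0 = 5, q_0 = 5*0 + 1 = 1.
  i=1: a_1=4, p_1 = 4*5 + 1 = 21, q_1 = 4*1 + 0 = 4.
  i=2: a_2=3, p_2 = 3*21 + 5 = 68, q_2 = 3*4 + 1 = 13.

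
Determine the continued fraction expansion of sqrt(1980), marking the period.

[44; (2, 88)]

Write x_i = (sqrt(1980) + m_i)/d_i with (m_0, d_0) = (0, 1). a_0 = floor(sqrt(1980)) = 44, since 44^2 = 1936 <= 1980 < 2025 = 45^2.
Iterate m_{i+1} = d_i*a_i - m_i, d_{i+1} = (1980 - m_{i+1}^2)/d_i, a_{i+1} = floor((a_0 + m_{i+1})/d_{i+1}):
  m_1 = 1*44 - 0 = 44, d_1 = (1980 - 44^2)/1 = 44/1 = 44, a_1 = floor((44 + 44)/44) = 2.
  m_2 = 44*2 - 44 = 44, d_2 = (1980 - 44^2)/44 = 44/44 = 1, a_2 = floor((44 + 44)/1) = 88.
  m_3 = 1*88 - 44 = 44, d_3 = (1980 - 44^2)/1 = 44/1 = 44: (m_3, d_3) = (m_1, d_1) = (44, 44), so from here the quotients repeat a_1, a_2; the period length is 2.
Hence the expansion of sqrt(1980) is a_0 = 44 followed by the repeating block 2, 88 (period 2).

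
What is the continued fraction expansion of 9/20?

Run the Euclidean algorithm on 9 and 20; the successive quotients are the partial quotients a_0, a_1, ... (each step inverts the fractional part left over by the previous one):
  9 = 0*20 + 9, so a_0 = 0.
  20 = 2*9 + 2, so a_1 = 2.
  9 = 4*2 + 1, so a_2 = 4.
  2 = 2*1 + 0, so a_3 = 2.
The remainder reaches 0 after 4 divisions, so the expansion has 4 partial quotients, read off in order.

[0; 2, 4, 2]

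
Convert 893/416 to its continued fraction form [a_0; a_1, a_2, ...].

Run the Euclidean algorithm on 893 and 416; the successive quotients are the partial quotients a_0, a_1, ... (each step inverts the fractional part left over by the previous one):
  893 = 2*416 + 61, so a_0 = 2.
  416 = 6*61 + 50, so a_1 = 6.
  61 = 1*50 + 11, so a_2 = 1.
  50 = 4*11 + 6, so a_3 = 4.
  11 = 1*6 + 5, so a_4 = 1.
  6 = 1*5 + 1, so a_5 = 1.
  5 = 5*1 + 0, so a_6 = 5.
The remainder reaches 0 after 7 divisions, so the expansion has 7 partial quotients, read off in order.

[2; 6, 1, 4, 1, 1, 5]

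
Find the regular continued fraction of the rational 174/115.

[1; 1, 1, 18, 1, 2]

Run the Euclidean algorithm on 174 and 115; the successive quotients are the partial quotients a_0, a_1, ... (each step inverts the fractional part left over by the previous one):
  174 = 1*115 + 59, so a_0 = 1.
  115 = 1*59 + 56, so a_1 = 1.
  59 = 1*56 + 3, so a_2 = 1.
  56 = 18*3 + 2, so a_3 = 18.
  3 = 1*2 + 1, so a_4 = 1.
  2 = 2*1 + 0, so a_5 = 2.
The remainder reaches 0 after 6 divisions, so the expansion has 6 partial quotients, read off in order.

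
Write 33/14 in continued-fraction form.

Run the Euclidean algorithm on 33 and 14; the successive quotients are the partial quotients a_0, a_1, ... (each step inverts the fractional part left over by the previous one):
  33 = 2*14 + 5, so a_0 = 2.
  14 = 2*5 + 4, so a_1 = 2.
  5 = 1*4 + 1, so a_2 = 1.
  4 = 4*1 + 0, so a_3 = 4.
The remainder reaches 0 after 4 divisions, so the expansion has 4 partial quotients, read off in order.

[2; 2, 1, 4]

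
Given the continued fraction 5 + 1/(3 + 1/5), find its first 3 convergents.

5/1, 16/3, 85/16

Using the convergent recurrence p_i = a_i*p_{i-1} + p_{i-2}, q_i = a_i*q_{i-1} + q_{i-2} with p_{-2}=0, p_{-1}=1, q_{-2}=1, q_{-1}=0:
  i=0: a_0=5, p_0 = 5*1 + 0 = 5, q_0 = 5*0 + 1 = 1.
  i=1: a_1=3, p_1 = 3*5 + 1 = 16, q_1 = 3*1 + 0 = 3.
  i=2: a_2=5, p_2 = 5*16 + 5 = 85, q_2 = 5*3 + 1 = 16.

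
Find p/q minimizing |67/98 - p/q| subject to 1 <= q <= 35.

13/19

Expand x = 67/98 as a continued fraction with the Euclidean algorithm:
  67 = 0*98 + 67, so a_0 = 0.
  98 = 1*67 + 31, so a_1 = 1.
  67 = 2*31 + 5, so a_2 = 2.
  31 = 6*5 + 1, so a_3 = 6.
  5 = 5*1 + 0, so a_4 = 5.
so x = [0; 1, 2, 6, 5].
Convergents (p_i = a_i*p_{i-1} + p_{i-2}, q_i = a_i*q_{i-1} + q_{i-2} with p_{-2}=0, p_{-1}=1, q_{-2}=1, q_{-1}=0), until the denominator exceeds 35:
  i=0: a_0=0, p_0 = 0*1 + 0 = 0, q_0 = 0*0 + 1 = 1.
  i=1: a_1=1, p_1 = 1*0 + 1 = 1, q_1 = 1*1 + 0 = 1.
  i=2: a_2=2, p_2 = 2*1 + 0 = 2, q_2 = 2*1 + 1 = 3.
  i=3: a_3=6, p_3 = 6*2 + 1 = 13, q_3 = 6*3 + 1 = 19.
  i=4: a_4=5, p_4 = 5*13 + 2 = 67, q_4 = 5*19 + 3 = 98.
q_4 = 98 > 35, so the last convergent with denominator <= 35 is p_3/q_3 = 13/19.
The closest fraction with denominator <= 35 is either p_3/q_3 or the intermediate fraction (k*p_3 + p_2)/(k*q_3 + q_2) with the largest k >= 1 whose denominator stays <= 35; these approach x as k grows, and every other convergent or intermediate fraction in range is farther away.
Largest k: floor((35 - q_2)/q_3) = floor((35 - 3)/19) = 1.
That gives (1*13 + 2)/(1*19 + 3) = 15/22.
Compare the errors: |x - 13/19| = |67*19 - 13*98|/(98*19) = 1/1862, and |x - 15/22| = |67*22 - 15*98|/(98*22) = 4/2156.
Cross-multiplying, 1*2156 = 2156 < 7448 = 4*1862, so 1/1862 is smaller: the convergent 13/19 is closer to x than 15/22.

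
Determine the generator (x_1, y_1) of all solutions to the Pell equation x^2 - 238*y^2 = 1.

(x, y) = (11663, 756)

First expand sqrt(238) as a continued fraction. With x_i = (sqrt(238) + m_i)/d_i and (m_0, d_0) = (0, 1): a_0 = floor(sqrt(238)) = 15, since 15^2 = 225 <= 238 < 256 = 16^2.
Iterate m_{i+1} = d_i*a_i - m_i, d_{i+1} = (238 - m_{i+1}^2)/d_i, a_{i+1} = floor((a_0 + m_{i+1})/d_{i+1}):
  m_1 = 1*15 - 0 = 15, d_1 = (238 - 15^2)/1 = 13/1 = 13, a_1 = floor((15 + 15)/13) = 2.
  m_2 = 13*2 - 15 = 11, d_2 = (238 - 11^2)/13 = 117/13 = 9, a_2 = floor((15 + 11)/9) = 2.
  m_3 = 9*2 - 11 = 7, d_3 = (238 - 7^2)/9 = 189/9 = 21, a_3 = floor((15 + 7)/21) = 1.
  m_4 = 21*1 - 7 = 14, d_4 = (238 - 14^2)/21 = 42/21 = 2, a_4 = floor((15 + 14)/2) = 14.
  m_5 = 2*14 - 14 = 14, d_5 = (238 - 14^2)/2 = 42/2 = 21, a_5 = floor((15 + 14)/21) = 1.
  m_6 = 21*1 - 14 = 7, d_6 = (238 - 7^2)/21 = 189/21 = 9, a_6 = floor((15 + 7)/9) = 2.
  m_7 = 9*2 - 7 = 11, d_7 = (238 - 11^2)/9 = 117/9 = 13, a_7 = floor((15 + 11)/13) = 2.
  m_8 = 13*2 - 11 = 15, d_8 = (238 - 15^2)/13 = 13/13 = 1, a_8 = floor((15 + 15)/1) = 30.
  m_9 = 1*30 - 15 = 15, d_9 = (238 - 15^2)/1 = 13/1 = 13: (m_9, d_9) = (m_1, d_1) = (15, 13), so from here the quotients repeat a_1, ..., a_8; the period length is 8.
So sqrt(238) = [15; (2, 2, 1, 14, 1, 2, 2, 30)] with period length k = 8.
k is even, so the fundamental solution of x^2 - 238y^2 = 1 is (p_{k-1}, q_{k-1}) = (p_7, q_7); compute convergents through index 7.
Convergents (p_i = a_i*p_{i-1} + p_{i-2}, q_i = a_i*q_{i-1} + q_{i-2} with p_{-2}=0, p_{-1}=1, q_{-2}=1, q_{-1}=0):
  i=0: a_0=15, p_0 = 15*1 + 0 = 15, q_0 = 15*0 + 1 = 1.
  i=1: a_1=2, p_1 = 2*15 + 1 = 31, q_1 = 2*1 + 0 = 2.
  i=2: a_2=2, p_2 = 2*31 + 15 = 77, q_2 = 2*2 + 1 = 5.
  i=3: a_3=1, p_3 = 1*77 + 31 = 108, q_3 = 1*5 + 2 = 7.
  i=4: a_4=14, p_4 = 14*108 + 77 = 1589, q_4 = 14*7 + 5 = 103.
  i=5: a_5=1, p_5 = 1*1589 + 108 = 1697, q_5 = 1*103 + 7 = 110.
  i=6: a_6=2, p_6 = 2*1697 + 1589 = 4983, q_6 = 2*110 + 103 = 323.
  i=7: a_7=2, p_7 = 2*4983 + 1697 = 11663, q_7 = 2*323 + 110 = 756.
Check: 11663^2 - 238*756^2 = 136025569 - 136025568 = 1, so (x, y) = (11663, 756) solves the equation, and by the theorem it is the least positive solution.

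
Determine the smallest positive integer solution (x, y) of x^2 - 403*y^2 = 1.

(x, y) = (669878, 33369)

First expand sqrt(403) as a continued fraction. With x_i = (sqrt(403) + m_i)/d_i and (m_0, d_0) = (0, 1): a_0 = floor(sqrt(403)) = 20, since 20^2 = 400 <= 403 < 441 = 21^2.
Iterate m_{i+1} = d_i*a_i - m_i, d_{i+1} = (403 - m_{i+1}^2)/d_i, a_{i+1} = floor((a_0 + m_{i+1})/d_{i+1}):
  m_1 = 1*20 - 0 = 20, d_1 = (403 - 20^2)/1 = 3/1 = 3, a_1 = floor((20 + 20)/3) = 13.
  m_2 = 3*13 - 20 = 19, d_2 = (403 - 19^2)/3 = 42/3 = 14, a_2 = floor((20 + 19)/14) = 2.
  m_3 = 14*2 - 19 = 9, d_3 = (403 - 9^2)/14 = 322/14 = 23, a_3 = floor((20 + 9)/23) = 1.
  m_4 = 23*1 - 9 = 14, d_4 = (403 - 14^2)/23 = 207/23 = 9, a_4 = floor((20 + 14)/9) = 3.
  m_5 = 9*3 - 14 = 13, d_5 = (403 - 13^2)/9 = 234/9 = 26, a_5 = floor((20 + 13)/26) = 1.
  m_6 = 26*1 - 13 = 13, d_6 = (403 - 13^2)/26 = 234/26 = 9, a_6 = floor((20 + 13)/9) = 3.
  m_7 = 9*3 - 13 = 14, d_7 = (403 - 14^2)/9 = 207/9 = 23, a_7 = floor((20 + 14)/23) = 1.
  m_8 = 23*1 - 14 = 9, d_8 = (403 - 9^2)/23 = 322/23 = 14, a_8 = floor((20 + 9)/14) = 2.
  m_9 = 14*2 - 9 = 19, d_9 = (403 - 19^2)/14 = 42/14 = 3, a_9 = floor((20 + 19)/3) = 13.
  m_10 = 3*13 - 19 = 20, d_10 = (403 - 20^2)/3 = 3/3 = 1, a_10 = floor((20 + 20)/1) = 40.
  m_11 = 1*40 - 20 = 20, d_11 = (403 - 20^2)/1 = 3/1 = 3: (m_11, d_11) = (m_1, d_1) = (20, 3), so from here the quotients repeat a_1, ..., a_10; the period length is 10.
So sqrt(403) = [20; (13, 2, 1, 3, 1, 3, 1, 2, 13, 40)] with period length k = 10.
k is even, so the fundamental solution of x^2 - 403y^2 = 1 is (p_{k-1}, q_{k-1}) = (p_9, q_9); compute convergents through index 9.
Convergents (p_i = a_i*p_{i-1} + p_{i-2}, q_i = a_i*q_{i-1} + q_{i-2} with p_{-2}=0, p_{-1}=1, q_{-2}=1, q_{-1}=0):
  i=0: a_0=20, p_0 = 20*1 + 0 = 20, q_0 = 20*0 + 1 = 1.
  i=1: a_1=13, p_1 = 13*20 + 1 = 261, q_1 = 13*1 + 0 = 13.
  i=2: a_2=2, p_2 = 2*261 + 20 = 542, q_2 = 2*13 + 1 = 27.
  i=3: a_3=1, p_3 = 1*542 + 261 = 803, q_3 = 1*27 + 13 = 40.
  i=4: a_4=3, p_4 = 3*803 + 542 = 2951, q_4 = 3*40 + 27 = 147.
  i=5: a_5=1, p_5 = 1*2951 + 803 = 3754, q_5 = 1*147 + 40 = 187.
  i=6: a_6=3, p_6 = 3*3754 + 2951 = 14213, q_6 = 3*187 + 147 = 708.
  i=7: a_7=1, p_7 = 1*14213 + 3754 = 17967, q_7 = 1*708 + 187 = 895.
  i=8: a_8=2, p_8 = 2*17967 + 14213 = 50147, q_8 = 2*895 + 708 = 2498.
  i=9: a_9=13, p_9 = 13*50147 + 17967 = 669878, q_9 = 13*2498 + 895 = 33369.
Check: 669878^2 - 403*33369^2 = 448736534884 - 448736534883 = 1, so (x, y) = (669878, 33369) solves the equation, and by the theorem it is the least positive solution.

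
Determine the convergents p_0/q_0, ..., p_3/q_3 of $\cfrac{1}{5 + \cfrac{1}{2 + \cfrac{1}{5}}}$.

0/1, 1/5, 2/11, 11/60

Using the convergent recurrence p_i = a_i*p_{i-1} + p_{i-2}, q_i = a_i*q_{i-1} + q_{i-2} with p_{-2}=0, p_{-1}=1, q_{-2}=1, q_{-1}=0:
  i=0: a_0=0, p_0 = 0*1 + 0 = 0, q_0 = 0*0 + 1 = 1.
  i=1: a_1=5, p_1 = 5*0 + 1 = 1, q_1 = 5*1 + 0 = 5.
  i=2: a_2=2, p_2 = 2*1 + 0 = 2, q_2 = 2*5 + 1 = 11.
  i=3: a_3=5, p_3 = 5*2 + 1 = 11, q_3 = 5*11 + 5 = 60.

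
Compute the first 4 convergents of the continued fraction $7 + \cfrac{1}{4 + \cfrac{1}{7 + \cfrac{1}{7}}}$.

Using the convergent recurrence p_i = a_i*p_{i-1} + p_{i-2}, q_i = a_i*q_{i-1} + q_{i-2} with p_{-2}=0, p_{-1}=1, q_{-2}=1, q_{-1}=0:
  i=0: a_0=7, p_0 = 7*1 + 0 = 7, q_0 = 7*0 + 1 = 1.
  i=1: a_1=4, p_1 = 4*7 + 1 = 29, q_1 = 4*1 + 0 = 4.
  i=2: a_2=7, p_2 = 7*29 + 7 = 210, q_2 = 7*4 + 1 = 29.
  i=3: a_3=7, p_3 = 7*210 + 29 = 1499, q_3 = 7*29 + 4 = 207.

7/1, 29/4, 210/29, 1499/207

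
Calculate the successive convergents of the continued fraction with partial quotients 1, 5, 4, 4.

Using the convergent recurrence p_i = a_i*p_{i-1} + p_{i-2}, q_i = a_i*q_{i-1} + q_{i-2} with p_{-2}=0, p_{-1}=1, q_{-2}=1, q_{-1}=0:
  i=0: a_0=1, p_0 = 1*1 + 0 = 1, q_0 = 1*0 + 1 = 1.
  i=1: a_1=5, p_1 = 5*1 + 1 = 6, q_1 = 5*1 + 0 = 5.
  i=2: a_2=4, p_2 = 4*6 + 1 = 25, q_2 = 4*5 + 1 = 21.
  i=3: a_3=4, p_3 = 4*25 + 6 = 106, q_3 = 4*21 + 5 = 89.

1/1, 6/5, 25/21, 106/89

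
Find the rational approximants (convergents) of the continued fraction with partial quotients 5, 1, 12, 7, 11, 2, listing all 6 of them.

Using the convergent recurrence p_i = a_i*p_{i-1} + p_{i-2}, q_i = a_i*q_{i-1} + q_{i-2} with p_{-2}=0, p_{-1}=1, q_{-2}=1, q_{-1}=0:
  i=0: a_0=5, p_0 = 5*1 + 0 = 5, q_0 = 5*0 + 1 = 1.
  i=1: a_1=1, p_1 = 1*5 + 1 = 6, q_1 = 1*1 + 0 = 1.
  i=2: a_2=12, p_2 = 12*6 + 5 = 77, q_2 = 12*1 + 1 = 13.
  i=3: a_3=7, p_3 = 7*77 + 6 = 545, q_3 = 7*13 + 1 = 92.
  i=4: a_4=11, p_4 = 11*545 + 77 = 6072, q_4 = 11*92 + 13 = 1025.
  i=5: a_5=2, p_5 = 2*6072 + 545 = 12689, q_5 = 2*1025 + 92 = 2142.

5/1, 6/1, 77/13, 545/92, 6072/1025, 12689/2142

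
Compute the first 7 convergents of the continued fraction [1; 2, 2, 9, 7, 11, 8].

Using the convergent recurrence p_i = a_i*p_{i-1} + p_{i-2}, q_i = a_i*q_{i-1} + q_{i-2} with p_{-2}=0, p_{-1}=1, q_{-2}=1, q_{-1}=0:
  i=0: a_0=1, p_0 = 1*1 + 0 = 1, q_0 = 1*0 + 1 = 1.
  i=1: a_1=2, p_1 = 2*1 + 1 = 3, q_1 = 2*1 + 0 = 2.
  i=2: a_2=2, p_2 = 2*3 + 1 = 7, q_2 = 2*2 + 1 = 5.
  i=3: a_3=9, p_3 = 9*7 + 3 = 66, q_3 = 9*5 + 2 = 47.
  i=4: a_4=7, p_4 = 7*66 + 7 = 469, q_4 = 7*47 + 5 = 334.
  i=5: a_5=11, p_5 = 11*469 + 66 = 5225, q_5 = 11*334 + 47 = 3721.
  i=6: a_6=8, p_6 = 8*5225 + 469 = 42269, q_6 = 8*3721 + 334 = 30102.

1/1, 3/2, 7/5, 66/47, 469/334, 5225/3721, 42269/30102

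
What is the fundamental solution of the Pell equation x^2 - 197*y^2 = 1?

(x, y) = (393, 28)

First expand sqrt(197) as a continued fraction. With x_i = (sqrt(197) + m_i)/d_i and (m_0, d_0) = (0, 1): a_0 = floor(sqrt(197)) = 14, since 14^2 = 196 <= 197 < 225 = 15^2.
Iterate m_{i+1} = d_i*a_i - m_i, d_{i+1} = (197 - m_{i+1}^2)/d_i, a_{i+1} = floor((a_0 + m_{i+1})/d_{i+1}):
  m_1 = 1*14 - 0 = 14, d_1 = (197 - 14^2)/1 = 1/1 = 1, a_1 = floor((14 + 14)/1) = 28.
  m_2 = 1*28 - 14 = 14, d_2 = (197 - 14^2)/1 = 1/1 = 1: (m_2, d_2) = (m_1, d_1) = (14, 1), so from here the quotient a_1 repeats; the period length is 1.
So sqrt(197) = [14; (28)] with period length k = 1.
k is odd, so (p_{k-1}, q_{k-1}) only solves x^2 - 197y^2 = -1 and the fundamental solution of x^2 - 197y^2 = 1 is (p_{2k-1}, q_{2k-1}) = (p_1, q_1); compute convergents through index 1, running through the period twice.
Convergents (p_i = a_i*p_{i-1} + p_{i-2}, q_i = a_i*q_{i-1} + q_{i-2} with p_{-2}=0, p_{-1}=1, q_{-2}=1, q_{-1}=0):
  i=0: a_0=14, p_0 = 14*1 + 0 = 14, q_0 = 14*0 + 1 = 1.
  i=1: a_1=28, p_1 = 28*14 + 1 = 393, q_1 = 28*1 + 0 = 28.
Indeed p_0^2 - 197*q_0^2 = 196 - 197 = -1, not +1.
Check: 393^2 - 197*28^2 = 154449 - 154448 = 1, so (x, y) = (393, 28) solves the equation, and by the theorem it is the least positive solution.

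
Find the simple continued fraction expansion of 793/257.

Run the Euclidean algorithm on 793 and 257; the successive quotients are the partial quotients a_0, a_1, ... (each step inverts the fractional part left over by the previous one):
  793 = 3*257 + 22, so a_0 = 3.
  257 = 11*22 + 15, so a_1 = 11.
  22 = 1*15 + 7, so a_2 = 1.
  15 = 2*7 + 1, so a_3 = 2.
  7 = 7*1 + 0, so a_4 = 7.
The remainder reaches 0 after 5 divisions, so the expansion has 5 partial quotients, read off in order.

[3; 11, 1, 2, 7]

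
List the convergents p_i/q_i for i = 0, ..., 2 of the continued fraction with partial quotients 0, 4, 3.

0/1, 1/4, 3/13

Using the convergent recurrence p_i = a_i*p_{i-1} + p_{i-2}, q_i = a_i*q_{i-1} + q_{i-2} with p_{-2}=0, p_{-1}=1, q_{-2}=1, q_{-1}=0:
  i=0: a_0=0, p_0 = 0*1 + 0 = 0, q_0 = 0*0 + 1 = 1.
  i=1: a_1=4, p_1 = 4*0 + 1 = 1, q_1 = 4*1 + 0 = 4.
  i=2: a_2=3, p_2 = 3*1 + 0 = 3, q_2 = 3*4 + 1 = 13.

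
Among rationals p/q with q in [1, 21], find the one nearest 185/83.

Expand x = 185/83 as a continued fraction with the Euclidean algorithm:
  185 = 2*83 + 19, so a_0 = 2.
  83 = 4*19 + 7, so a_1 = 4.
  19 = 2*7 + 5, so a_2 = 2.
  7 = 1*5 + 2, so a_3 = 1.
  5 = 2*2 + 1, so a_4 = 2.
  2 = 2*1 + 0, so a_5 = 2.
so x = [2; 4, 2, 1, 2, 2].
Convergents (p_i = a_i*p_{i-1} + p_{i-2}, q_i = a_i*q_{i-1} + q_{i-2} with p_{-2}=0, p_{-1}=1, q_{-2}=1, q_{-1}=0), until the denominator exceeds 21:
  i=0: a_0=2, p_0 = 2*1 + 0 = 2, q_0 = 2*0 + 1 = 1.
  i=1: a_1=4, p_1 = 4*2 + 1 = 9, q_1 = 4*1 + 0 = 4.
  i=2: a_2=2, p_2 = 2*9 + 2 = 20, q_2 = 2*4 + 1 = 9.
  i=3: a_3=1, p_3 = 1*20 + 9 = 29, q_3 = 1*9 + 4 = 13.
  i=4: a_4=2, p_4 = 2*29 + 20 = 78, q_4 = 2*13 + 9 = 35.
q_4 = 35 > 21, so the last convergent with denominator <= 21 is p_3/q_3 = 29/13.
The closest fraction with denominator <= 21 is either p_3/q_3 or the intermediate fraction (k*p_3 + p_2)/(k*q_3 + q_2) with the largest k >= 1 whose denominator stays <= 21; these approach x as k grows, and every other convergent or intermediate fraction in range is farther away.
Largest k: floor((21 - q_2)/q_3) = floor((21 - 9)/13) = 0.
Since k = 0, no intermediate fraction beyond p_3/q_3 has denominator <= 21, so the convergent 29/13 is the closest (its error is |185*13 - 29*83|/(83*13) = 2/1079).

29/13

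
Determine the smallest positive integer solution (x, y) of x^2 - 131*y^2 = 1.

First expand sqrt(131) as a continued fraction. With x_i = (sqrt(131) + m_i)/d_i and (m_0, d_0) = (0, 1): a_0 = floor(sqrt(131)) = 11, since 11^2 = 121 <= 131 < 144 = 12^2.
Iterate m_{i+1} = d_i*a_i - m_i, d_{i+1} = (131 - m_{i+1}^2)/d_i, a_{i+1} = floor((a_0 + m_{i+1})/d_{i+1}):
  m_1 = 1*11 - 0 = 11, d_1 = (131 - 11^2)/1 = 10/1 = 10, a_1 = floor((11 + 11)/10) = 2.
  m_2 = 10*2 - 11 = 9, d_2 = (131 - 9^2)/10 = 50/10 = 5, a_2 = floor((11 + 9)/5) = 4.
  m_3 = 5*4 - 9 = 11, d_3 = (131 - 11^2)/5 = 10/5 = 2, a_3 = floor((11 + 11)/2) = 11.
  m_4 = 2*11 - 11 = 11, d_4 = (131 - 11^2)/2 = 10/2 = 5, a_4 = floor((11 + 11)/5) = 4.
  m_5 = 5*4 - 11 = 9, d_5 = (131 - 9^2)/5 = 50/5 = 10, a_5 = floor((11 + 9)/10) = 2.
  m_6 = 10*2 - 9 = 11, d_6 = (131 - 11^2)/10 = 10/10 = 1, a_6 = floor((11 + 11)/1) = 22.
  m_7 = 1*22 - 11 = 11, d_7 = (131 - 11^2)/1 = 10/1 = 10: (m_7, d_7) = (m_1, d_1) = (11, 10), so from here the quotients repeat a_1, ..., a_6; the period length is 6.
So sqrt(131) = [11; (2, 4, 11, 4, 2, 22)] with period length k = 6.
k is even, so the fundamental solution of x^2 - 131y^2 = 1 is (p_{k-1}, q_{k-1}) = (p_5, q_5); compute convergents through index 5.
Convergents (p_i = a_i*p_{i-1} + p_{i-2}, q_i = a_i*q_{i-1} + q_{i-2} with p_{-2}=0, p_{-1}=1, q_{-2}=1, q_{-1}=0):
  i=0: a_0=11, p_0 = 11*1 + 0 = 11, q_0 = 11*0 + 1 = 1.
  i=1: a_1=2, p_1 = 2*11 + 1 = 23, q_1 = 2*1 + 0 = 2.
  i=2: a_2=4, p_2 = 4*23 + 11 = 103, q_2 = 4*2 + 1 = 9.
  i=3: a_3=11, p_3 = 11*103 + 23 = 1156, q_3 = 11*9 + 2 = 101.
  i=4: a_4=4, p_4 = 4*1156 + 103 = 4727, q_4 = 4*101 + 9 = 413.
  i=5: a_5=2, p_5 = 2*4727 + 1156 = 10610, q_5 = 2*413 + 101 = 927.
Check: 10610^2 - 131*927^2 = 112572100 - 112572099 = 1, so (x, y) = (10610, 927) solves the equation, and by the theorem it is the least positive solution.

(x, y) = (10610, 927)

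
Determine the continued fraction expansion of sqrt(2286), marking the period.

[47; (1, 4, 3, 10, 3, 4, 1, 94)]

Write x_i = (sqrt(2286) + m_i)/d_i with (m_0, d_0) = (0, 1). a_0 = floor(sqrt(2286)) = 47, since 47^2 = 2209 <= 2286 < 2304 = 48^2.
Iterate m_{i+1} = d_i*a_i - m_i, d_{i+1} = (2286 - m_{i+1}^2)/d_i, a_{i+1} = floor((a_0 + m_{i+1})/d_{i+1}):
  m_1 = 1*47 - 0 = 47, d_1 = (2286 - 47^2)/1 = 77/1 = 77, a_1 = floor((47 + 47)/77) = 1.
  m_2 = 77*1 - 47 = 30, d_2 = (2286 - 30^2)/77 = 1386/77 = 18, a_2 = floor((47 + 30)/18) = 4.
  m_3 = 18*4 - 30 = 42, d_3 = (2286 - 42^2)/18 = 522/18 = 29, a_3 = floor((47 + 42)/29) = 3.
  m_4 = 29*3 - 42 = 45, d_4 = (2286 - 45^2)/29 = 261/29 = 9, a_4 = floor((47 + 45)/9) = 10.
  m_5 = 9*10 - 45 = 45, d_5 = (2286 - 45^2)/9 = 261/9 = 29, a_5 = floor((47 + 45)/29) = 3.
  m_6 = 29*3 - 45 = 42, d_6 = (2286 - 42^2)/29 = 522/29 = 18, a_6 = floor((47 + 42)/18) = 4.
  m_7 = 18*4 - 42 = 30, d_7 = (2286 - 30^2)/18 = 1386/18 = 77, a_7 = floor((47 + 30)/77) = 1.
  m_8 = 77*1 - 30 = 47, d_8 = (2286 - 47^2)/77 = 77/77 = 1, a_8 = floor((47 + 47)/1) = 94.
  m_9 = 1*94 - 47 = 47, d_9 = (2286 - 47^2)/1 = 77/1 = 77: (m_9, d_9) = (m_1, d_1) = (47, 77), so from here the quotients repeat a_1, ..., a_8; the period length is 8.
Hence the expansion of sqrt(2286) is a_0 = 47 followed by the repeating block 1, 4, 3, 10, 3, 4, 1, 94 (period 8).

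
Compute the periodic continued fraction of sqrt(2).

Write x_i = (sqrt(2) + m_i)/d_i with (m_0, d_0) = (0, 1). a_0 = floor(sqrt(2)) = 1, since 1^2 = 1 <= 2 < 4 = 2^2.
Iterate m_{i+1} = d_i*a_i - m_i, d_{i+1} = (2 - m_{i+1}^2)/d_i, a_{i+1} = floor((a_0 + m_{i+1})/d_{i+1}):
  m_1 = 1*1 - 0 = 1, d_1 = (2 - 1^2)/1 = 1/1 = 1, a_1 = floor((1 + 1)/1) = 2.
  m_2 = 1*2 - 1 = 1, d_2 = (2 - 1^2)/1 = 1/1 = 1: (m_2, d_2) = (m_1, d_1) = (1, 1), so from here the quotient a_1 repeats; the period length is 1.
Hence the expansion of sqrt(2) is a_0 = 1 followed by the repeating block 2 (period 1).

[1; (2)]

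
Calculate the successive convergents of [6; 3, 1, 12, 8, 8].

Using the convergent recurrence p_i = a_i*p_{i-1} + p_{i-2}, q_i = a_i*q_{i-1} + q_{i-2} with p_{-2}=0, p_{-1}=1, q_{-2}=1, q_{-1}=0:
  i=0: a_0=6, p_0 = 6*1 + 0 = 6, q_0 = 6*0 + 1 = 1.
  i=1: a_1=3, p_1 = 3*6 + 1 = 19, q_1 = 3*1 + 0 = 3.
  i=2: a_2=1, p_2 = 1*19 + 6 = 25, q_2 = 1*3 + 1 = 4.
  i=3: a_3=12, p_3 = 12*25 + 19 = 319, q_3 = 12*4 + 3 = 51.
  i=4: a_4=8, p_4 = 8*319 + 25 = 2577, q_4 = 8*51 + 4 = 412.
  i=5: a_5=8, p_5 = 8*2577 + 319 = 20935, q_5 = 8*412 + 51 = 3347.

6/1, 19/3, 25/4, 319/51, 2577/412, 20935/3347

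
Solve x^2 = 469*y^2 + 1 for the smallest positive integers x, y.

(x, y) = (137215, 6336)

First expand sqrt(469) as a continued fraction. With x_i = (sqrt(469) + m_i)/d_i and (m_0, d_0) = (0, 1): a_0 = floor(sqrt(469)) = 21, since 21^2 = 441 <= 469 < 484 = 22^2.
Iterate m_{i+1} = d_i*a_i - m_i, d_{i+1} = (469 - m_{i+1}^2)/d_i, a_{i+1} = floor((a_0 + m_{i+1})/d_{i+1}):
  m_1 = 1*21 - 0 = 21, d_1 = (469 - 21^2)/1 = 28/1 = 28, a_1 = floor((21 + 21)/28) = 1.
  m_2 = 28*1 - 21 = 7, d_2 = (469 - 7^2)/28 = 420/28 = 15, a_2 = floor((21 + 7)/15) = 1.
  m_3 = 15*1 - 7 = 8, d_3 = (469 - 8^2)/15 = 405/15 = 27, a_3 = floor((21 + 8)/27) = 1.
  m_4 = 27*1 - 8 = 19, d_4 = (469 - 19^2)/27 = 108/27 = 4, a_4 = floor((21 + 19)/4) = 10.
  m_5 = 4*10 - 19 = 21, d_5 = (469 - 21^2)/4 = 28/4 = 7, a_5 = floor((21 + 21)/7) = 6.
  m_6 = 7*6 - 21 = 21, d_6 = (469 - 21^2)/7 = 28/7 = 4, a_6 = floor((21 + 21)/4) = 10.
  m_7 = 4*10 - 21 = 19, d_7 = (469 - 19^2)/4 = 108/4 = 27, a_7 = floor((21 + 19)/27) = 1.
  m_8 = 27*1 - 19 = 8, d_8 = (469 - 8^2)/27 = 405/27 = 15, a_8 = floor((21 + 8)/15) = 1.
  m_9 = 15*1 - 8 = 7, d_9 = (469 - 7^2)/15 = 420/15 = 28, a_9 = floor((21 + 7)/28) = 1.
  m_10 = 28*1 - 7 = 21, d_10 = (469 - 21^2)/28 = 28/28 = 1, a_10 = floor((21 + 21)/1) = 42.
  m_11 = 1*42 - 21 = 21, d_11 = (469 - 21^2)/1 = 28/1 = 28: (m_11, d_11) = (m_1, d_1) = (21, 28), so from here the quotients repeat a_1, ..., a_10; the period length is 10.
So sqrt(469) = [21; (1, 1, 1, 10, 6, 10, 1, 1, 1, 42)] with period length k = 10.
k is even, so the fundamental solution of x^2 - 469y^2 = 1 is (p_{k-1}, q_{k-1}) = (p_9, q_9); compute convergents through index 9.
Convergents (p_i = a_i*p_{i-1} + p_{i-2}, q_i = a_i*q_{i-1} + q_{i-2} with p_{-2}=0, p_{-1}=1, q_{-2}=1, q_{-1}=0):
  i=0: a_0=21, p_0 = 21*1 + 0 = 21, q_0 = 21*0 + 1 = 1.
  i=1: a_1=1, p_1 = 1*21 + 1 = 22, q_1 = 1*1 + 0 = 1.
  i=2: a_2=1, p_2 = 1*22 + 21 = 43, q_2 = 1*1 + 1 = 2.
  i=3: a_3=1, p_3 = 1*43 + 22 = 65, q_3 = 1*2 + 1 = 3.
  i=4: a_4=10, p_4 = 10*65 + 43 = 693, q_4 = 10*3 + 2 = 32.
  i=5: a_5=6, p_5 = 6*693 + 65 = 4223, q_5 = 6*32 + 3 = 195.
  i=6: a_6=10, p_6 = 10*4223 + 693 = 42923, q_6 = 10*195 + 32 = 1982.
  i=7: a_7=1, p_7 = 1*42923 + 4223 = 47146, q_7 = 1*1982 + 195 = 2177.
  i=8: a_8=1, p_8 = 1*47146 + 42923 = 90069, q_8 = 1*2177 + 1982 = 4159.
  i=9: a_9=1, p_9 = 1*90069 + 47146 = 137215, q_9 = 1*4159 + 2177 = 6336.
Check: 137215^2 - 469*6336^2 = 18827956225 - 18827956224 = 1, so (x, y) = (137215, 6336) solves the equation, and by the theorem it is the least positive solution.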